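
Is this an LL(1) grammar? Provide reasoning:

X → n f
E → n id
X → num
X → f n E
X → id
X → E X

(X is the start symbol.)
A grammar is LL(1) if for each non-terminal N with multiple productions, the predict sets of those productions are pairwise disjoint, where PREDICT(N → α) = (FIRST(α) \ {ε}) ∪ (FOLLOW(N) if α ⇒* ε).

Relevant sets:
  FIRST(E) = { 'n' }

For X:
  PREDICT(X → n f) = { 'n' }
  PREDICT(X → num) = { 'num' }
  PREDICT(X → f n E) = { 'f' }
  PREDICT(X → id) = { 'id' }
  PREDICT(X → E X) = { 'n' }
E has a single production, so nothing to check there.

Conflict found: Predict set conflict for X: { 'n' }
The grammar is NOT LL(1).

Answer: No. Predict set conflict for X: { 'n' }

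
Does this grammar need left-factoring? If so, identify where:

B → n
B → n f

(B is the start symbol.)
Left-factoring is needed when two productions for the same non-terminal
share a common prefix on the right-hand side.

Productions for B:
  B → n
  B → n f

Found common prefix 'n' in productions for B

Answer: Yes, B has productions with common prefix 'n'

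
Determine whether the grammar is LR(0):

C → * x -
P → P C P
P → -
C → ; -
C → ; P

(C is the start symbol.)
No. Reduce-reduce conflict: [C → ; - .] and [P → - .]

A grammar is LR(0) if no state in the canonical LR(0) collection has:
  - both a shift item (dot before a terminal) and a complete item (shift-reduce conflict), or
  - two or more complete items (reduce-reduce conflict; the accept item [C' → C .] counts as a complete item here).

Augment with C' → C and build the canonical LR(0) collection (I0 = CLOSURE({[C' → . C]}), then GOTO on every symbol after a dot until no new states appear). It has 11 states:
  I0: { [C → . * x -], [C → . ; -], [C → . ; P], [C' → . C] }  — shift
  I1: { [C → * . x -] }  — shift
  I2: { [C → ; . -], [C → ; . P], [P → . -], [P → . P C P] }  — shift
  I3: { [C' → C .] }  — accept
  I4: { [C → ; - .], [P → - .] }  — 2 reduces
  I5: { [C → . * x -], [C → . ; -], [C → . ; P], [C → ; P .], [P → P . C P] }  — shift, reduce
  I6: { [P → . -], [P → . P C P], [P → P C . P] }  — shift
  I7: { [P → - .] }  — reduce
  I8: { [C → . * x -], [C → . ; -], [C → . ; P], [P → P . C P], [P → P C P .] }  — shift, reduce
  I9: { [C → * x . -] }  — shift
  I10: { [C → * x - .] }  — reduce

Conflict in state I4:
  Reduce-reduce conflict: [C → ; - .] and [P → - .]
So the grammar is NOT LR(0).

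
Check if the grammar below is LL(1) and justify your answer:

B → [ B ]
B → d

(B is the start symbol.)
A grammar is LL(1) if for each non-terminal N with multiple productions, the predict sets of those productions are pairwise disjoint, where PREDICT(N → α) = (FIRST(α) \ {ε}) ∪ (FOLLOW(N) if α ⇒* ε).

For B:
  PREDICT(B → '[' B ']') = { '[' }
  PREDICT(B → d) = { 'd' }

All predict sets are disjoint. The grammar IS LL(1).

Answer: Yes, the grammar is LL(1).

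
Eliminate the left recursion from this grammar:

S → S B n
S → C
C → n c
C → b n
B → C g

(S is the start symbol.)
S is directly left-recursive. The standard transformation for
  A → A α₁ | ... | A α_m | β₁ | ... | β_n
is
  A  → β₁ A' | ... | β_n A'
  A' → α₁ A' | ... | α_m A' | ε

S → C becomes S → C S'
S → S B n becomes S' → B n S'
Add S' → ε

Productions for other non-terminals are unchanged:
  C → n c
  C → b n
  B → C g

Resulting grammar:
S → C S'
S' → B n S'
S' → ε
C → n c
C → b n
B → C g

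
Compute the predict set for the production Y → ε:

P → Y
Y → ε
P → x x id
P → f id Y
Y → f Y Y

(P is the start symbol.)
PREDICT(Y → ε) = (FIRST(RHS) \ {ε}) ∪ (FOLLOW(Y) if ε ∈ FIRST(RHS), i.e. RHS ⇒* ε)
The right-hand side is ε (FIRST(ε) = { ε }), so the predict set is FOLLOW(Y) = { $, 'f' }
PREDICT(Y → ε) = { $, 'f' }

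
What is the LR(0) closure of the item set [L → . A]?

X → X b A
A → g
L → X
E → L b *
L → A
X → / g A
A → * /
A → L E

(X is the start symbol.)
To compute CLOSURE, for each item [A → α.Bβ] where B is a non-terminal, add [B → .γ] for all productions B → γ; repeat for the newly added items until nothing changes.

Start with: [L → . A]
  [L → . A] has the dot before A: add [A → . g], [A → . * /], [A → . L E]
  [A → . L E] has the dot before L: add [L → . X]
  [L → . X] has the dot before X: add [X → . X b A], [X → . / g A]
No further items can be added.

CLOSURE = { [A → . * /], [A → . L E], [A → . g], [L → . A], [L → . X], [X → . / g A], [X → . X b A] }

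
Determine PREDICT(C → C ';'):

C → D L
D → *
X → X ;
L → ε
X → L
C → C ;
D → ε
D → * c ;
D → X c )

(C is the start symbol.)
PREDICT(C → C ';') = (FIRST(RHS) \ {ε}) ∪ (FOLLOW(C) if ε ∈ FIRST(RHS), i.e. RHS ⇒* ε)
FIRST(C) = { '*', ';', 'c', ε }
FIRST(C ';') = { '*', ';', 'c' }
ε ∉ FIRST(C ';'), so FOLLOW(C) is not added.
PREDICT(C → C ';') = { '*', ';', 'c' }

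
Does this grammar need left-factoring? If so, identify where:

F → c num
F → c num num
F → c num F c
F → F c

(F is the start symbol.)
Left-factoring is needed when two productions for the same non-terminal
share a common prefix on the right-hand side.

Productions for F:
  F → c num
  F → c num num
  F → c num F c
  F → F c

Found common prefix 'c num' in productions for F

Answer: Yes, F has productions with common prefix 'c num'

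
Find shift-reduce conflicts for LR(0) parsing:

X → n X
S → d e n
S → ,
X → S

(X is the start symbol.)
No shift-reduce conflicts

A shift-reduce conflict occurs when an LR(0) state has both:
  - a complete (reduce) item [A → α .] (dot at the end), and
  - a shift item [B → β . c γ] (dot before a terminal).

Augment with X' → X and build the canonical LR(0) collection (I0 = CLOSURE({[X' → . X]}), then GOTO on every symbol after a dot until no new states appear). It has 9 states:
  I0: { [S → . ,], [S → . d e n], [X → . S], [X → . n X], [X' → . X] }  — shift
  I1: { [S → , .] }  — reduce
  I2: { [X → S .] }  — reduce
  I3: { [X' → X .] }  — accept
  I4: { [S → d . e n] }  — shift
  I5: { [S → . ,], [S → . d e n], [X → . S], [X → . n X], [X → n . X] }  — shift
  I6: { [X → n X .] }  — reduce
  I7: { [S → d e . n] }  — shift
  I8: { [S → d e n .] }  — reduce

No state contains both a complete item and a shift item.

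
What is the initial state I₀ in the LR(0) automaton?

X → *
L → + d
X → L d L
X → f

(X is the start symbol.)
First, augment the grammar with X' → X
I₀ = CLOSURE({ [X' → . X] }):
  [X' → . X] has the dot before X: add [X → . *], [X → . L d L], [X → . f]
  [X → . L d L] has the dot before L: add [L → . + d]
No further items can be added.

I₀ = { [L → . + d], [X → . *], [X → . L d L], [X → . f], [X' → . X] }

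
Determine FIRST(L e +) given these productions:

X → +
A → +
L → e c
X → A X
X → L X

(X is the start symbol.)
FIRST sets of the non-terminals involved (from the grammar, by fixed-point iteration):
  FIRST(L) = { 'e' }

To compute FIRST(L e +), process the symbols left to right:
Symbol L is a non-terminal. Add FIRST(L) \ {ε} = { 'e' }
L is not nullable (ε ∉ FIRST(L)), so stop here.
FIRST(L e +) = { 'e' }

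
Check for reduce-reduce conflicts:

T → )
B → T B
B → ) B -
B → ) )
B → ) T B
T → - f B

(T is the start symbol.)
Yes — I9: [B → ) ) .] vs [T → ) .]; I12: [B → ) T B .] vs [B → T B .]

Augment with T' → T and build the canonical LR(0) collection (I0 = CLOSURE({[T' → . T]}), then GOTO on every symbol after a dot until no new states appear). It has 14 states:
  I0: { [T → . )], [T → . - f B], [T' → . T] }  — shift
  I1: { [T → ) .] }  — reduce
  I2: { [T → - . f B] }  — shift
  I3: { [T' → T .] }  — accept
  I4: { [B → . ) )], [B → . ) B -], [B → . ) T B], [B → . T B], [T → - f . B], [T → . )], [T → . - f B] }  — shift
  I5: { [B → ) . )], [B → ) . B -], [B → ) . T B], [B → . ) )], [B → . ) B -], [B → . ) T B], [B → . T B], [T → ) .], [T → . )], [T → . - f B] }  — shift, reduce
  I6: { [T → - f B .] }  — reduce
  I7: { [B → . ) )], [B → . ) B -], [B → . ) T B], [B → . T B], [B → T . B], [T → . )], [T → . - f B] }  — shift
  I8: { [B → T B .] }  — reduce
  I9: { [B → ) ) .], [B → ) . )], [B → ) . B -], [B → ) . T B], [B → . ) )], [B → . ) B -], [B → . ) T B], [B → . T B], [T → ) .], [T → . )], [T → . - f B] }  — shift, 2 reduces
  I10: { [B → ) B . -] }  — shift
  I11: { [B → ) T . B], [B → . ) )], [B → . ) B -], [B → . ) T B], [B → . T B], [B → T . B], [T → . )], [T → . - f B] }  — shift
  I12: { [B → ) T B .], [B → T B .] }  — 2 reduces
  I13: { [B → ) B - .] }  — reduce

I9 contains complete items [B → ) ) .], [T → ) .] — reduce-reduce conflict.
I12 contains complete items [B → ) T B .], [B → T B .] — reduce-reduce conflict.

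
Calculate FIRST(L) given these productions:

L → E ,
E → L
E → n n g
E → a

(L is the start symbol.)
To compute FIRST(L), examine every production with L on the left-hand side, reading each right-hand side left to right until a non-nullable symbol is reached.

FIRST sets of the other non-terminals involved (by the same procedure, iterated to a fixed point):
  FIRST(E) = { 'a', 'n' }

From L → E ,:
  - E is a non-terminal: add FIRST(E) \ {ε} = { 'a', 'n' }
    E is not nullable, so stop

Collecting: FIRST(L) = { 'a', 'n' }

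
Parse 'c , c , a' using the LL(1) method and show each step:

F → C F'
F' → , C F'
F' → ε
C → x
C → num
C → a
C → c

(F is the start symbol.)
LL(1) parsing maintains a stack (initially the start symbol over $) and the input. At each step: if the stack top is a terminal, match it against the current input token; if it is a non-terminal N, replace it with the RHS of M[N, lookahead] (the unique production whose predict set contains the lookahead).

Stack is shown with the top on the left.

Stack     Input        Action
-----------------------------
F $       c , c , a $  output F → C F'
C F' $    c , c , a $  output C → c
c F' $    c , c , a $  match 'c'
F' $      , c , a $    output F' → , C F'
, C F' $  , c , a $    match ','
C F' $    c , a $      output C → c
c F' $    c , a $      match 'c'
F' $      , a $        output F' → , C F'
, C F' $  , a $        match ','
C F' $    a $          output C → a
a F' $    a $          match 'a'
F' $      $            output F' → ε
$         $            accept

The string is accepted.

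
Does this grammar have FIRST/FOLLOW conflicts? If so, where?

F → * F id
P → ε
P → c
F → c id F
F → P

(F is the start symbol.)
A FIRST/FOLLOW conflict occurs when a non-terminal N has a nullable alternative N → β (β ⇒* ε) and another alternative N → α with FIRST(α) ∩ FOLLOW(N) ≠ ∅: on such a lookahead the parser cannot decide between expanding α and letting N vanish via β.

Nullable non-terminals: F, P.
FIRST sets used below: FIRST(P) = { 'c', ε }

F: nullable alternative(s) F → P; FOLLOW(F) = { $, 'id' }
  F → * F id: FIRST \ {ε} = { '*' } — disjoint from FOLLOW(F)
  F → c id F: FIRST \ {ε} = { 'c' } — disjoint from FOLLOW(F)
  F → P: FIRST \ {ε} = { 'c' } — this is the only nullable alternative, skip

P: nullable alternative(s) P → ε; FOLLOW(P) = { $, 'id' }
  P → ε: FIRST \ {ε} = { } — this is the only nullable alternative, skip
  P → c: FIRST \ {ε} = { 'c' } — disjoint from FOLLOW(P)

No FIRST/FOLLOW conflicts found.

Answer: No FIRST/FOLLOW conflicts.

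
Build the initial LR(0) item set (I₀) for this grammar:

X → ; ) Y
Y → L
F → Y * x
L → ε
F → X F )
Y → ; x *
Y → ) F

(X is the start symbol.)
{ [X → . ; ) Y], [X' → . X] }

First, augment the grammar with X' → X
I₀ = CLOSURE({ [X' → . X] }):
  [X' → . X] has the dot before X: add [X → . ; ) Y]
No further items can be added.

I₀ = { [X → . ; ) Y], [X' → . X] }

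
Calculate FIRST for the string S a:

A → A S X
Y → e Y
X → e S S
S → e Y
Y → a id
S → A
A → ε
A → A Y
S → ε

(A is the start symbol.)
FIRST sets of the non-terminals involved (from the grammar, by fixed-point iteration):
  FIRST(S) = { 'a', 'e', ε }

To compute FIRST(S a), process the symbols left to right:
Symbol S is a non-terminal. Add FIRST(S) \ {ε} = { 'a', 'e' }
S is nullable (ε ∈ FIRST(S)), continue to the next symbol.
Symbol a is a terminal. Add 'a' and stop.
FIRST(S a) = { 'a', 'e' }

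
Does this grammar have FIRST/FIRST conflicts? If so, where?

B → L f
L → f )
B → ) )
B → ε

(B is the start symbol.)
No FIRST/FIRST conflicts.

A FIRST/FIRST conflict occurs when two productions N → α and N → β for the same non-terminal have FIRST(α) ∩ FIRST(β) ≠ ∅ (with ε ∈ FIRST of a nullable right-hand side, so two nullable alternatives also conflict).

FIRST sets of the non-terminals at (or reachable through a nullable prefix from) the front of some alternative:
  FIRST(L) = { 'f' }

Productions for B:
  B → L f: FIRST = { 'f' }
  B → ) ): FIRST = { ')' }
  B → ε: FIRST = { ε }
L has only one production, so no FIRST/FIRST conflict is possible there.

All alternatives of each non-terminal have pairwise disjoint FIRST sets.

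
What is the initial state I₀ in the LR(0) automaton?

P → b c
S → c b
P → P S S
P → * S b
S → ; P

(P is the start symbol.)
First, augment the grammar with P' → P
I₀ = CLOSURE({ [P' → . P] }):
  [P' → . P] has the dot before P: add [P → . b c], [P → . P S S], [P → . * S b]
No further items can be added.

I₀ = { [P → . * S b], [P → . P S S], [P → . b c], [P' → . P] }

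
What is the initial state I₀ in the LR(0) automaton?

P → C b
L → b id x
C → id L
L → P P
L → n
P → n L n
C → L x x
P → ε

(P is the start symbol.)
First, augment the grammar with P' → P
I₀ = CLOSURE({ [P' → . P] }):
  [P' → . P] has the dot before P: add [P → . C b], [P → . n L n], [P → .]
  [P → . C b] has the dot before C: add [C → . id L], [C → . L x x]
  [C → . L x x] has the dot before L: add [L → . b id x], [L → . P P], [L → . n]
No further items can be added.

I₀ = { [C → . L x x], [C → . id L], [L → . P P], [L → . b id x], [L → . n], [P → . C b], [P → . n L n], [P → .], [P' → . P] }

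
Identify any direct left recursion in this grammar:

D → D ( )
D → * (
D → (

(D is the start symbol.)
Yes, D is left-recursive

D → D ( ): LEFT RECURSIVE (starts with D)
D → * (: starts with '*'
D → (: starts with '('

The grammar has direct left recursion on: D.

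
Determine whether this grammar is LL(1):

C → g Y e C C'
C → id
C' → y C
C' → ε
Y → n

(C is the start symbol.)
No. Predict set conflict for C': { 'y' }

A grammar is LL(1) if for each non-terminal N with multiple productions, the predict sets of those productions are pairwise disjoint, where PREDICT(N → α) = (FIRST(α) \ {ε}) ∪ (FOLLOW(N) if α ⇒* ε).

Relevant sets:
  FOLLOW(C') = { $, 'y' }

For C:
  PREDICT(C → g Y e C C') = { 'g' }
  PREDICT(C → id) = { 'id' }
For C':
  PREDICT(C' → y C) = { 'y' }
  PREDICT(C' → ε) = { $, 'y' }
Y has a single production, so nothing to check there.

Conflict found: Predict set conflict for C': { 'y' }
The grammar is NOT LL(1).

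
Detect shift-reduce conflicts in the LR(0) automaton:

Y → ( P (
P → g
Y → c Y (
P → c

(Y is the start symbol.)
Augment with Y' → Y and build the canonical LR(0) collection (I0 = CLOSURE({[Y' → . Y]}), then GOTO on every symbol after a dot until no new states appear). It has 10 states:
  I0: { [Y → . ( P (], [Y → . c Y (], [Y' → . Y] }  — shift
  I1: { [P → . c], [P → . g], [Y → ( . P (] }  — shift
  I2: { [Y' → Y .] }  — accept
  I3: { [Y → . ( P (], [Y → . c Y (], [Y → c . Y (] }  — shift
  I4: { [Y → c Y . (] }  — shift
  I5: { [Y → c Y ( .] }  — reduce
  I6: { [Y → ( P . (] }  — shift
  I7: { [P → c .] }  — reduce
  I8: { [P → g .] }  — reduce
  I9: { [Y → ( P ( .] }  — reduce

No state contains both a complete item and a shift item.

Answer: No shift-reduce conflicts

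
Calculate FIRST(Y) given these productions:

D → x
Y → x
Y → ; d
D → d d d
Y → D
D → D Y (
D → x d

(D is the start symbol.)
{ ';', 'd', 'x' }

FIRST sets of the other non-terminals involved (by the same procedure, iterated to a fixed point):
  FIRST(D) = { 'd', 'x' }

From Y → x:
  - x is a terminal: add 'x' and stop
From Y → ; d:
  - ';' is a terminal: add ';' and stop
From Y → D:
  - D is a non-terminal: add FIRST(D) \ {ε} = { 'd', 'x' }
    D is not nullable, so stop

Collecting: FIRST(Y) = { ';', 'd', 'x' }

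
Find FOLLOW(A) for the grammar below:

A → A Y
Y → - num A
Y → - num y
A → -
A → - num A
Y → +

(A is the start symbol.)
A is the start symbol, so $ ∈ FOLLOW(A).
In A → A Y: A is followed by Y, add FIRST(Y) \ {ε} = { '+', '-' }
In Y → - num A: A is at the end, add FOLLOW(Y)
In A → - num A: A is at the end; this adds FOLLOW(A) to itself — nothing new

The FOLLOW sets referred to above (computed the same way, to a fixed point):
  FOLLOW(Y) = { $, '+', '-' }

Taking the union: FOLLOW(A) = { $, '+', '-' }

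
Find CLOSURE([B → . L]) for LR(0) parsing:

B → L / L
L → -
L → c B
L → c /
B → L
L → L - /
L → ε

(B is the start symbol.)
To compute CLOSURE, for each item [A → α.Bβ] where B is a non-terminal, add [B → .γ] for all productions B → γ; repeat for the newly added items until nothing changes.

Start with: [B → . L]
  [B → . L] has the dot before L: add [L → . -], [L → . c B], [L → . c /], [L → . L - /], [L → .]
No further items can be added.

CLOSURE = { [B → . L], [L → . -], [L → . L - /], [L → . c /], [L → . c B], [L → .] }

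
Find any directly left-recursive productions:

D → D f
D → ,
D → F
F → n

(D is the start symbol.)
D → D f: LEFT RECURSIVE (starts with D)
D → ,: starts with ','
D → F: starts with F
F → n: starts with n

The grammar has direct left recursion on: D.

Answer: Yes, D is left-recursive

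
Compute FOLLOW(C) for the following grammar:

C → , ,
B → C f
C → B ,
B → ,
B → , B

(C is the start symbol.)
{ $, 'f' }

To compute FOLLOW(C), find every occurrence of C on a right-hand side N → α C β: add FIRST(β) \ {ε}, and if β is empty or nullable also add FOLLOW(N). Iterate to a fixed point.

C is the start symbol, so $ ∈ FOLLOW(C).
In B → C f: C is followed by f, add FIRST(f) \ {ε} = { 'f' }

Taking the union: FOLLOW(C) = { $, 'f' }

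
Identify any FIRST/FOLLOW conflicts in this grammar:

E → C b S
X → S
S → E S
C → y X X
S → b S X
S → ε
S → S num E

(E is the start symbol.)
Yes. S → E S with FOLLOW(S) on { 'y' }; S → b S X with FOLLOW(S) on { 'b' }; S → S num E with FOLLOW(S) on { 'b', 'num', 'y' }

A FIRST/FOLLOW conflict occurs when a non-terminal N has a nullable alternative N → β (β ⇒* ε) and another alternative N → α with FIRST(α) ∩ FOLLOW(N) ≠ ∅: on such a lookahead the parser cannot decide between expanding α and letting N vanish via β.

Nullable non-terminals: S, X.
FIRST sets used below: FIRST(E) = { 'y' }, FIRST(S) = { 'b', 'num', 'y', ε }

S: nullable alternative(s) S → ε; FOLLOW(S) = { $, 'b', 'num', 'y' }
  S → E S: FIRST \ {ε} = { 'y' } — overlaps FOLLOW(S) on { 'y' }: CONFLICT
  S → b S X: FIRST \ {ε} = { 'b' } — overlaps FOLLOW(S) on { 'b' }: CONFLICT
  S → ε: FIRST \ {ε} = { } — this is the only nullable alternative, skip
  S → S num E: FIRST \ {ε} = { 'b', 'num', 'y' } — overlaps FOLLOW(S) on { 'b', 'num', 'y' }: CONFLICT
X has a nullable alternative but only one production, so nothing to check.

C, E have no nullable alternative, so no FIRST/FOLLOW check is needed there.

So the grammar has 3 FIRST/FOLLOW conflicts (marked CONFLICT above).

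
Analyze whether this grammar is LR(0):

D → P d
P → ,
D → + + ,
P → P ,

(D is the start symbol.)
Yes, the grammar is LR(0)

A grammar is LR(0) if no state in the canonical LR(0) collection has:
  - both a shift item (dot before a terminal) and a complete item (shift-reduce conflict), or
  - two or more complete items (reduce-reduce conflict; the accept item [D' → D .] counts as a complete item here).

Augment with D' → D and build the canonical LR(0) collection (I0 = CLOSURE({[D' → . D]}), then GOTO on every symbol after a dot until no new states appear). It has 9 states:
  I0: { [D → . + + ,], [D → . P d], [D' → . D], [P → . ,], [P → . P ,] }  — shift
  I1: { [D → + . + ,] }  — shift
  I2: { [P → , .] }  — reduce
  I3: { [D' → D .] }  — accept
  I4: { [D → P . d], [P → P . ,] }  — shift
  I5: { [P → P , .] }  — reduce
  I6: { [D → P d .] }  — reduce
  I7: { [D → + + . ,] }  — shift
  I8: { [D → + + , .] }  — reduce

Every state is either a pure shift/goto state or contains exactly one complete item and nothing to shift — no conflicts. The grammar is LR(0).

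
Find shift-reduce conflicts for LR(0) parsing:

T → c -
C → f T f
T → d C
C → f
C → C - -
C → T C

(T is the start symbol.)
Yes — I4: [T → d C .] vs [C → C . - -]; I6: [C → f .] vs [T → . c -]; I9: [C → T C .] vs [C → C . - -]

Augment with T' → T and build the canonical LR(0) collection (I0 = CLOSURE({[T' → . T]}), then GOTO on every symbol after a dot until no new states appear). It has 13 states:
  I0: { [T → . c -], [T → . d C], [T' → . T] }  — shift
  I1: { [T' → T .] }  — accept
  I2: { [T → c . -] }  — shift
  I3: { [C → . C - -], [C → . T C], [C → . f T f], [C → . f], [T → . c -], [T → . d C], [T → d . C] }  — shift
  I4: { [C → C . - -], [T → d C .] }  — shift, reduce
  I5: { [C → . C - -], [C → . T C], [C → . f T f], [C → . f], [C → T . C], [T → . c -], [T → . d C] }  — shift
  I6: { [C → f . T f], [C → f .], [T → . c -], [T → . d C] }  — shift, reduce
  I7: { [C → f T . f] }  — shift
  I8: { [C → f T f .] }  — reduce
  I9: { [C → C . - -], [C → T C .] }  — shift, reduce
  I10: { [C → C - . -] }  — shift
  I11: { [C → C - - .] }  — reduce
  I12: { [T → c - .] }  — reduce

I4 contains reduce item [T → d C .] and shift item [C → C . - -] — shift-reduce conflict.
I6 contains reduce item [C → f .] and shift items [T → . c -], [T → . d C] — shift-reduce conflict.
I9 contains reduce item [C → T C .] and shift item [C → C . - -] — shift-reduce conflict.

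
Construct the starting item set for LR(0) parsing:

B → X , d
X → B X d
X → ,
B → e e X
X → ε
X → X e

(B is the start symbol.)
{ [B → . X , d], [B → . e e X], [B' → . B], [X → . ,], [X → . B X d], [X → . X e], [X → .] }

First, augment the grammar with B' → B
I₀ = CLOSURE({ [B' → . B] }):
  [B' → . B] has the dot before B: add [B → . X , d], [B → . e e X]
  [B → . X , d] has the dot before X: add [X → . B X d], [X → . ,], [X → .], [X → . X e]
No further items can be added.

I₀ = { [B → . X , d], [B → . e e X], [B' → . B], [X → . ,], [X → . B X d], [X → . X e], [X → .] }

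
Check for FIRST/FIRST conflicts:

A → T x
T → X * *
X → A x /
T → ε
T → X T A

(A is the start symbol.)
A FIRST/FIRST conflict occurs when two productions N → α and N → β for the same non-terminal have FIRST(α) ∩ FIRST(β) ≠ ∅ (with ε ∈ FIRST of a nullable right-hand side, so two nullable alternatives also conflict).

FIRST sets of the non-terminals at (or reachable through a nullable prefix from) the front of some alternative:
  FIRST(X) = { 'x' }

Productions for T:
  T → X * *: FIRST = { 'x' }
  T → ε: FIRST = { ε }
  T → X T A: FIRST = { 'x' }
A, X have only one production, so no FIRST/FIRST conflict is possible there.

Conflict for T: T → X * * and T → X T A
  Overlap: { 'x' }

Answer: Yes. T → X '*' '*' / T → X T A on { 'x' }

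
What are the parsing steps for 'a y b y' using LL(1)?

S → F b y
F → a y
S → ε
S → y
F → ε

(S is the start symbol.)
Stack is shown with the top on the left.

Stack      Input      Action
----------------------------
S $        a y b y $  output S → F b y
F b y $    a y b y $  output F → a y
a y b y $  a y b y $  match 'a'
y b y $    y b y $    match 'y'
b y $      b y $      match 'b'
y $        y $        match 'y'
$          $          accept

The string is accepted.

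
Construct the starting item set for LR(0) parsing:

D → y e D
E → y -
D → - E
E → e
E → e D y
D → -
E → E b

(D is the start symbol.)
{ [D → . - E], [D → . -], [D → . y e D], [D' → . D] }

First, augment the grammar with D' → D
I₀ = CLOSURE({ [D' → . D] }):
  [D' → . D] has the dot before D: add [D → . y e D], [D → . - E], [D → . -]
No further items can be added.

I₀ = { [D → . - E], [D → . -], [D → . y e D], [D' → . D] }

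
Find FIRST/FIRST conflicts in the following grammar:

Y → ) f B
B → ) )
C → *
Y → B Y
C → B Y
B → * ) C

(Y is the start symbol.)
Yes. Y → ')' f B / Y → B Y on { ')' }; C → '*' / C → B Y on { '*' }

A FIRST/FIRST conflict occurs when two productions N → α and N → β for the same non-terminal have FIRST(α) ∩ FIRST(β) ≠ ∅ (with ε ∈ FIRST of a nullable right-hand side, so two nullable alternatives also conflict).

FIRST sets of the non-terminals at (or reachable through a nullable prefix from) the front of some alternative:
  FIRST(B) = { ')', '*' }

Productions for Y:
  Y → ) f B: FIRST = { ')' }
  Y → B Y: FIRST = { ')', '*' }
Productions for B:
  B → ) ): FIRST = { ')' }
  B → * ) C: FIRST = { '*' }
Productions for C:
  C → *: FIRST = { '*' }
  C → B Y: FIRST = { ')', '*' }

Conflict for Y: Y → ) f B and Y → B Y
  Overlap: { ')' }
Conflict for C: C → * and C → B Y
  Overlap: { '*' }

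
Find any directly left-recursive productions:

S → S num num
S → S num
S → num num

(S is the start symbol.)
S → S num num: LEFT RECURSIVE (starts with S)
S → S num: LEFT RECURSIVE (starts with S)
S → num num: starts with num

The grammar has direct left recursion on: S.

Answer: Yes, S is left-recursive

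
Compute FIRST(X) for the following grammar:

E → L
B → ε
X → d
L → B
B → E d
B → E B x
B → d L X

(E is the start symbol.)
From X → d:
  - d is a terminal: add 'd' and stop

Collecting: FIRST(X) = { 'd' }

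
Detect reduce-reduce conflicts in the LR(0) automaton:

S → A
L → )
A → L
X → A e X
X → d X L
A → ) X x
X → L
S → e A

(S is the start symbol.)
Augment with S' → S and build the canonical LR(0) collection (I0 = CLOSURE({[S' → . S]}), then GOTO on every symbol after a dot until no new states appear). It has 17 states:
  I0: { [A → . ) X x], [A → . L], [L → . )], [S → . A], [S → . e A], [S' → . S] }  — shift
  I1: { [A → ) . X x], [A → . ) X x], [A → . L], [L → ) .], [L → . )], [X → . A e X], [X → . L], [X → . d X L] }  — shift, reduce
  I2: { [S → A .] }  — reduce
  I3: { [A → L .] }  — reduce
  I4: { [S' → S .] }  — accept
  I5: { [A → . ) X x], [A → . L], [L → . )], [S → e . A] }  — shift
  I6: { [S → e A .] }  — reduce
  I7: { [X → A . e X] }  — shift
  I8: { [A → L .], [X → L .] }  — 2 reduces
  I9: { [A → ) X . x] }  — shift
  I10: { [A → . ) X x], [A → . L], [L → . )], [X → . A e X], [X → . L], [X → . d X L], [X → d . X L] }  — shift
  I11: { [L → . )], [X → d X . L] }  — shift
  I12: { [L → ) .] }  — reduce
  I13: { [X → d X L .] }  — reduce
  I14: { [A → ) X x .] }  — reduce
  I15: { [A → . ) X x], [A → . L], [L → . )], [X → . A e X], [X → . L], [X → . d X L], [X → A e . X] }  — shift
  I16: { [X → A e X .] }  — reduce

I8 contains complete items [A → L .], [X → L .] — reduce-reduce conflict.

Answer: Yes — I8: [A → L .] vs [X → L .]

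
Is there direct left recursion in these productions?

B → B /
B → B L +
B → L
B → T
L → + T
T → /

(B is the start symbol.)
Direct left recursion occurs when N → N α for some non-terminal N (the right-hand side begins with the left-hand side itself).

B → B /: LEFT RECURSIVE (starts with B)
B → B L +: LEFT RECURSIVE (starts with B)
B → L: starts with L
B → T: starts with T
L → + T: starts with '+'
T → /: starts with '/'

The grammar has direct left recursion on: B.

Answer: Yes, B is left-recursive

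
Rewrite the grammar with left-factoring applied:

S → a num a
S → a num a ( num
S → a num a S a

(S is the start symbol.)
S → a num a S'
S' → ε
S' → ( num
S' → S a

Left-factoring transforms A → αβ₁ | αβ₂ into A → αA' and A' → β₁ | β₂
(α is the longest common prefix among the alternatives). Repeat until
no nonterminal has two alternatives with a common prefix.

Round 1: S has alternatives sharing prefix 'a num a'. Introduce S': S → a num a S'
  Add: S' → ε
  Add: S' → ( num
  Add: S' → S a

No remaining common prefixes — done.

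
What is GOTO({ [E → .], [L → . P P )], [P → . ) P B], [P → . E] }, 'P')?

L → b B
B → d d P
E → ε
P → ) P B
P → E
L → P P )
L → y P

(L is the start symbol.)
GOTO(I, 'P') = CLOSURE({ [A → αX.β] : [A → α.Xβ] ∈ I, X = 'P' })

Items with dot before 'P', with the dot advanced:
  [L → . P P )] → [L → P . P )]
Closure of the advanced items:
  [L → P . P )] has the dot before P: add [P → . ) P B], [P → . E]
  [P → . E] has the dot before E: add [E → .]

GOTO = { [E → .], [L → P . P )], [P → . ) P B], [P → . E] }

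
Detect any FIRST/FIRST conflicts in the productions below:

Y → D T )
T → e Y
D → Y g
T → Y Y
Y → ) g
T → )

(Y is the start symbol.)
Yes. Y → D T ')' / Y → ')' g on { ')' }; T → Y Y / T → ')' on { ')' }

A FIRST/FIRST conflict occurs when two productions N → α and N → β for the same non-terminal have FIRST(α) ∩ FIRST(β) ≠ ∅ (with ε ∈ FIRST of a nullable right-hand side, so two nullable alternatives also conflict).

FIRST sets of the non-terminals at (or reachable through a nullable prefix from) the front of some alternative:
  FIRST(D) = { ')' }
  FIRST(Y) = { ')' }

Productions for Y:
  Y → D T ): FIRST = { ')' }
  Y → ) g: FIRST = { ')' }
Productions for T:
  T → e Y: FIRST = { 'e' }
  T → Y Y: FIRST = { ')' }
  T → ): FIRST = { ')' }
D has only one production, so no FIRST/FIRST conflict is possible there.

Conflict for Y: Y → D T ) and Y → ) g
  Overlap: { ')' }
Conflict for T: T → Y Y and T → )
  Overlap: { ')' }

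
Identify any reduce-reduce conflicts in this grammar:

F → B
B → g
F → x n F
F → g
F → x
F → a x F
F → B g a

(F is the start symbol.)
Yes — I4: [B → g .] vs [F → g .]

Augment with F' → F and build the canonical LR(0) collection (I0 = CLOSURE({[F' → . F]}), then GOTO on every symbol after a dot until no new states appear). It has 12 states:
  I0: { [B → . g], [F → . B g a], [F → . B], [F → . a x F], [F → . g], [F → . x n F], [F → . x], [F' → . F] }  — shift
  I1: { [F → B . g a], [F → B .] }  — shift, reduce
  I2: { [F' → F .] }  — accept
  I3: { [F → a . x F] }  — shift
  I4: { [B → g .], [F → g .] }  — 2 reduces
  I5: { [F → x . n F], [F → x .] }  — shift, reduce
  I6: { [B → . g], [F → . B g a], [F → . B], [F → . a x F], [F → . g], [F → . x n F], [F → . x], [F → x n . F] }  — shift
  I7: { [F → x n F .] }  — reduce
  I8: { [B → . g], [F → . B g a], [F → . B], [F → . a x F], [F → . g], [F → . x n F], [F → . x], [F → a x . F] }  — shift
  I9: { [F → a x F .] }  — reduce
  I10: { [F → B g . a] }  — shift
  I11: { [F → B g a .] }  — reduce

I4 contains complete items [B → g .], [F → g .] — reduce-reduce conflict.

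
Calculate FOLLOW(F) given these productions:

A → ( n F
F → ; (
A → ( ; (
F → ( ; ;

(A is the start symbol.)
In A → ( n F: F is at the end, add FOLLOW(A)

The FOLLOW sets referred to above (computed the same way, to a fixed point):
  FOLLOW(A) = { $ }

Taking the union: FOLLOW(F) = { $ }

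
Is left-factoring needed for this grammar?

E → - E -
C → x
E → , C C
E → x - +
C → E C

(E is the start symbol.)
No, left-factoring is not needed

Left-factoring is needed when two productions for the same non-terminal
share a common prefix on the right-hand side.

Productions for E:
  E → - E -
  E → , C C
  E → x - +
Productions for C:
  C → x
  C → E C

No common prefixes found.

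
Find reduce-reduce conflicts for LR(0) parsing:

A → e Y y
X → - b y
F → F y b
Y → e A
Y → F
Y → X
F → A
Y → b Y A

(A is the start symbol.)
Yes — I10: [F → A .] vs [Y → e A .]

A reduce-reduce conflict occurs when an LR(0) state has two complete items [A → α .] and [B → β .] — both call for a reduction, and with no lookahead the parser cannot choose between them.

Augment with A' → A and build the canonical LR(0) collection (I0 = CLOSURE({[A' → . A]}), then GOTO on every symbol after a dot until no new states appear). It has 18 states:
  I0: { [A → . e Y y], [A' → . A] }  — shift
  I1: { [A' → A .] }  — accept
  I2: { [A → . e Y y], [A → e . Y y], [F → . A], [F → . F y b], [X → . - b y], [Y → . F], [Y → . X], [Y → . b Y A], [Y → . e A] }  — shift
  I3: { [X → - . b y] }  — shift
  I4: { [F → A .] }  — reduce
  I5: { [F → F . y b], [Y → F .] }  — shift, reduce
  I6: { [Y → X .] }  — reduce
  I7: { [A → e Y . y] }  — shift
  I8: { [A → . e Y y], [F → . A], [F → . F y b], [X → . - b y], [Y → . F], [Y → . X], [Y → . b Y A], [Y → . e A], [Y → b . Y A] }  — shift
  I9: { [A → . e Y y], [A → e . Y y], [F → . A], [F → . F y b], [X → . - b y], [Y → . F], [Y → . X], [Y → . b Y A], [Y → . e A], [Y → e . A] }  — shift
  I10: { [F → A .], [Y → e A .] }  — 2 reduces
  I11: { [A → . e Y y], [Y → b Y . A] }  — shift
  I12: { [Y → b Y A .] }  — reduce
  I13: { [A → e Y y .] }  — reduce
  I14: { [F → F y . b] }  — shift
  I15: { [F → F y b .] }  — reduce
  I16: { [X → - b . y] }  — shift
  I17: { [X → - b y .] }  — reduce

I10 contains complete items [F → A .], [Y → e A .] — reduce-reduce conflict.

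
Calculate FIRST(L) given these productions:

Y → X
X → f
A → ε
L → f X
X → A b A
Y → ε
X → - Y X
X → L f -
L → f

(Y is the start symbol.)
To compute FIRST(L), examine every production with L on the left-hand side, reading each right-hand side left to right until a non-nullable symbol is reached.

From L → f X:
  - f is a terminal: add 'f' and stop
From L → f:
  - f is a terminal: add 'f' and stop

Collecting: FIRST(L) = { 'f' }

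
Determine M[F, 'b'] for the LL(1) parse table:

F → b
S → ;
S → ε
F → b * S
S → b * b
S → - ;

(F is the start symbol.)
F → b, F → b * S

To find M[F, 'b'], we find productions for F where 'b' is in the predict set (PREDICT(N → α) = (FIRST(α) \ {ε}) ∪ (FOLLOW(N) if α ⇒* ε)).

F → b: PREDICT = { 'b' }
  'b' is in predict set, so this production goes in M[F, 'b']
F → b * S: PREDICT = { 'b' }
  'b' is in predict set, so this production goes in M[F, 'b']

M[F, 'b'] = F → b, F → b * S  (a multiply-defined cell — the grammar is not LL(1))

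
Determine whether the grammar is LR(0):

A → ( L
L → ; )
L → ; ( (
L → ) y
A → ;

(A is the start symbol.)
Yes, the grammar is LR(0)

A grammar is LR(0) if no state in the canonical LR(0) collection has:
  - both a shift item (dot before a terminal) and a complete item (shift-reduce conflict), or
  - two or more complete items (reduce-reduce conflict; the accept item [A' → A .] counts as a complete item here).

Augment with A' → A and build the canonical LR(0) collection (I0 = CLOSURE({[A' → . A]}), then GOTO on every symbol after a dot until no new states appear). It has 11 states:
  I0: { [A → . ( L], [A → . ;], [A' → . A] }  — shift
  I1: { [A → ( . L], [L → . ) y], [L → . ; ( (], [L → . ; )] }  — shift
  I2: { [A → ; .] }  — reduce
  I3: { [A' → A .] }  — accept
  I4: { [L → ) . y] }  — shift
  I5: { [L → ; . ( (], [L → ; . )] }  — shift
  I6: { [A → ( L .] }  — reduce
  I7: { [L → ; ( . (] }  — shift
  I8: { [L → ; ) .] }  — reduce
  I9: { [L → ; ( ( .] }  — reduce
  I10: { [L → ) y .] }  — reduce

Every state is either a pure shift/goto state or contains exactly one complete item and nothing to shift — no conflicts. The grammar is LR(0).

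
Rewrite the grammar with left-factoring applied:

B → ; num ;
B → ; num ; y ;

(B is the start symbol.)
B → ; num ; B'
B' → ε
B' → y ;

Left-factoring transforms A → αβ₁ | αβ₂ into A → αA' and A' → β₁ | β₂
(α is the longest common prefix among the alternatives). Repeat until
no nonterminal has two alternatives with a common prefix.

Round 1: B has alternatives sharing prefix '; num ;'. Introduce B': B → ; num ; B'
  Add: B' → ε
  Add: B' → y ;

No remaining common prefixes — done.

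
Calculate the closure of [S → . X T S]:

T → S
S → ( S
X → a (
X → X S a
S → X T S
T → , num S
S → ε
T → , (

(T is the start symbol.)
To compute CLOSURE, for each item [A → α.Bβ] where B is a non-terminal, add [B → .γ] for all productions B → γ; repeat for the newly added items until nothing changes.

Start with: [S → . X T S]
  [S → . X T S] has the dot before X: add [X → . a (], [X → . X S a]
No further items can be added.

CLOSURE = { [S → . X T S], [X → . X S a], [X → . a (] }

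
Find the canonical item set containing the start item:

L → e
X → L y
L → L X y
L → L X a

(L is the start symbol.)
{ [L → . L X a], [L → . L X y], [L → . e], [L' → . L] }

First, augment the grammar with L' → L
I₀ = CLOSURE({ [L' → . L] }):
  [L' → . L] has the dot before L: add [L → . e], [L → . L X y], [L → . L X a]
No further items can be added.

I₀ = { [L → . L X a], [L → . L X y], [L → . e], [L' → . L] }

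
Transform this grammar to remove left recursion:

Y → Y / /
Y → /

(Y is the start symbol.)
Y is directly left-recursive. The standard transformation for
  A → A α₁ | ... | A α_m | β₁ | ... | β_n
is
  A  → β₁ A' | ... | β_n A'
  A' → α₁ A' | ... | α_m A' | ε

Y → / becomes Y → / Y'
Y → Y / / becomes Y' → / / Y'
Add Y' → ε

Resulting grammar:
Y → / Y'
Y' → / / Y'
Y' → ε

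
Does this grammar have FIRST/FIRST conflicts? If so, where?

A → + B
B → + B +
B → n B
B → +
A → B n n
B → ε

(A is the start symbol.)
A FIRST/FIRST conflict occurs when two productions N → α and N → β for the same non-terminal have FIRST(α) ∩ FIRST(β) ≠ ∅ (with ε ∈ FIRST of a nullable right-hand side, so two nullable alternatives also conflict).

FIRST sets of the non-terminals at (or reachable through a nullable prefix from) the front of some alternative:
  FIRST(B) = { '+', 'n', ε }

Productions for A:
  A → + B: FIRST = { '+' }
  A → B n n: FIRST = { '+', 'n' }
Productions for B:
  B → + B +: FIRST = { '+' }
  B → n B: FIRST = { 'n' }
  B → +: FIRST = { '+' }
  B → ε: FIRST = { ε }

Conflict for A: A → + B and A → B n n
  Overlap: { '+' }
Conflict for B: B → + B + and B → +
  Overlap: { '+' }

Answer: Yes. A → '+' B / A → B n n on { '+' }; B → '+' B '+' / B → '+' on { '+' }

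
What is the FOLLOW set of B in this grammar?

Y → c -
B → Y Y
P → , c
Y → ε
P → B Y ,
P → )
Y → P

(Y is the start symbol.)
{ ')', ',', 'c' }

To compute FOLLOW(B), find every occurrence of B on a right-hand side N → α B β: add FIRST(β) \ {ε}, and if β is empty or nullable also add FOLLOW(N). Iterate to a fixed point.

In P → B Y ,: B is followed by Y ',', add FIRST(Y ',') \ {ε} = { ')', ',', 'c' }

Taking the union: FOLLOW(B) = { ')', ',', 'c' }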